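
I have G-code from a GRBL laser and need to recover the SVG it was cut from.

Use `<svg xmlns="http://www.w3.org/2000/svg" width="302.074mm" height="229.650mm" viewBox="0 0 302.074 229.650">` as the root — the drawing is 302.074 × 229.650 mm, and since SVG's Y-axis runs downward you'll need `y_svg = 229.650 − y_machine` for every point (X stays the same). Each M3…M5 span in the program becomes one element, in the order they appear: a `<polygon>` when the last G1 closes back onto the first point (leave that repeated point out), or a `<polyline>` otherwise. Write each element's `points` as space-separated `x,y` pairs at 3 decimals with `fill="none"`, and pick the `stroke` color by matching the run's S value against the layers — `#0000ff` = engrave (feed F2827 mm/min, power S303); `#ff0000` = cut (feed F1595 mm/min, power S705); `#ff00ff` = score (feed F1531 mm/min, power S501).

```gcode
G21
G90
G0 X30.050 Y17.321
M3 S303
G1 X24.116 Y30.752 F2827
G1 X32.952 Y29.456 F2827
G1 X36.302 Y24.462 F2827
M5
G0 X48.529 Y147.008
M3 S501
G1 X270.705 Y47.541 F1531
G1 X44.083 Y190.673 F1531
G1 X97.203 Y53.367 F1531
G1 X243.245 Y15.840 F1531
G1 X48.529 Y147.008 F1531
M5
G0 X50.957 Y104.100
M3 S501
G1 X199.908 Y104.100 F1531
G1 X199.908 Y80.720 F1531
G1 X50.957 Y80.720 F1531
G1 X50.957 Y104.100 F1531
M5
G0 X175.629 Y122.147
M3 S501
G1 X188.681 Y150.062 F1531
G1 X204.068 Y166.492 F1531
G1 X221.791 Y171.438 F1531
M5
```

<svg xmlns="http://www.w3.org/2000/svg" width="302.074mm" height="229.650mm" viewBox="0 0 302.074 229.650">
  <polyline points="30.050,212.329 24.116,198.898 32.952,200.194 36.302,205.188" fill="none" stroke="#0000ff"/>
  <polygon points="48.529,82.642 270.705,182.109 44.083,38.977 97.203,176.283 243.245,213.810" fill="none" stroke="#ff00ff"/>
  <polygon points="50.957,125.550 199.908,125.550 199.908,148.930 50.957,148.930" fill="none" stroke="#ff00ff"/>
  <polyline points="175.629,107.503 188.681,79.588 204.068,63.158 221.791,58.212" fill="none" stroke="#ff00ff"/>
</svg>

Each laser-on run becomes one SVG element. Flip Y back into SVG space with y_svg = 229.650 − y_machine.

Run 1: power S303 maps to stroke `#0000ff` (engrave). The run is open, so emit a `<polyline>` with points (Y-flipped): 30.050,212.329 24.116,198.898 32.952,200.194 36.302,205.188.

Run 2: the run's S501 means `#ff00ff` (score). The run returns to its start, so emit a `<polygon>` with points (Y-flipped): 48.529,82.642 270.705,182.109 44.083,38.977 97.203,176.283 243.245,213.810.

Run 3: S501 ⇒ score layer `#ff00ff`. The run returns to its start, so emit a `<polygon>` with points (Y-flipped): 50.957,125.550 199.908,125.550 199.908,148.930 50.957,148.930.

Run 4: power S501 maps to stroke `#ff00ff` (score). The run is open, so emit a `<polyline>` with points (Y-flipped): 175.629,107.503 188.681,79.588 204.068,63.158 221.791,58.212.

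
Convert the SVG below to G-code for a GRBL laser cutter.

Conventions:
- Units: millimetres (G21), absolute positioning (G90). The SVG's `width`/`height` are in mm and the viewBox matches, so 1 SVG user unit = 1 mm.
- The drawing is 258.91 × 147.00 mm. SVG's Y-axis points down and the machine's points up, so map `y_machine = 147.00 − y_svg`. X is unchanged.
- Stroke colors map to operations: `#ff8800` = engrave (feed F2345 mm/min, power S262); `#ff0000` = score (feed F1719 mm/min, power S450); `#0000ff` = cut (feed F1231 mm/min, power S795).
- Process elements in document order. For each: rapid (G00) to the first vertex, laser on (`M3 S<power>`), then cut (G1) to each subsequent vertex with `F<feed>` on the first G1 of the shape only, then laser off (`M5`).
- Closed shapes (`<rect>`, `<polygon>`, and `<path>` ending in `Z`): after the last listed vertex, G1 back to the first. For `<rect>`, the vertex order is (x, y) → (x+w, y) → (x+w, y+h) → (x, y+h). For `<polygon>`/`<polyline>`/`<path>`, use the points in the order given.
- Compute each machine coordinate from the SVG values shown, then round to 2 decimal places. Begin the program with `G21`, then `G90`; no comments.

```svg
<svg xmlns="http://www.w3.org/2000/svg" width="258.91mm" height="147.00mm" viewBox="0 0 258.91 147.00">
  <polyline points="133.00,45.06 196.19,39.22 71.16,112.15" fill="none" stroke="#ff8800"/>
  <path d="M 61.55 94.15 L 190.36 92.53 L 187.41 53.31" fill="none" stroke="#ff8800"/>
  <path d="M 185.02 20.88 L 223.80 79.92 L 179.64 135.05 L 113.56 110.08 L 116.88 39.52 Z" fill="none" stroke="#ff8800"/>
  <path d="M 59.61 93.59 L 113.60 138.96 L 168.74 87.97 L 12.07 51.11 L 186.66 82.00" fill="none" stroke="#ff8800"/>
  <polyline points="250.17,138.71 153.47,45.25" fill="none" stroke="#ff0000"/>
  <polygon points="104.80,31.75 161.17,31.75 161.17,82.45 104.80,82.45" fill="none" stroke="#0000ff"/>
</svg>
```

1 u = 1 mm; y_m = 147.00 − y.

[1] `<polyline>` open polyline, #ff8800→engrave S262 F2345: (133.00,101.94) → (196.19,107.78) → (71.16,34.85)

[2] `<path>` open polyline, #ff8800→engrave S262 F2345: (61.55,52.85) → (190.36,54.47) → (187.41,93.69)

[3] `<path>` regular polygon, #ff8800→engrave S262 F2345: (185.02,126.12) → (223.80,67.08) → (179.64,11.95) → (113.56,36.92) → (116.88,107.48) → (185.02,126.12) (closed)

[4] `<path>` open polyline, #ff8800→engrave S262 F2345: (59.61,53.41) → (113.60,8.04) → (168.74,59.03) → (12.07,95.89) → (186.66,65.00)

[5] `<polyline>` line segment, #ff0000→score S450 F1719: (250.17,8.29) → (153.47,101.75)

[6] `<polygon>` rectangle, #0000ff→cut S795 F1231: (104.80,115.25) → (161.17,115.25) → (161.17,64.55) → (104.80,64.55) → (104.80,115.25) (closed)

G21
G90
G00 X133.00 Y101.94
M3 S262
G1 X196.19 Y107.78 F2345
G1 X71.16 Y34.85
M5
G00 X61.55 Y52.85
M3 S262
G1 X190.36 Y54.47 F2345
G1 X187.41 Y93.69
M5
G00 X185.02 Y126.12
M3 S262
G1 X223.80 Y67.08 F2345
G1 X179.64 Y11.95
G1 X113.56 Y36.92
G1 X116.88 Y107.48
G1 X185.02 Y126.12
M5
G00 X59.61 Y53.41
M3 S262
G1 X113.60 Y8.04 F2345
G1 X168.74 Y59.03
G1 X12.07 Y95.89
G1 X186.66 Y65.00
M5
G00 X250.17 Y8.29
M3 S450
G1 X153.47 Y101.75 F1719
M5
G00 X104.80 Y115.25
M3 S795
G1 X161.17 Y115.25 F1231
G1 X161.17 Y64.55
G1 X104.80 Y64.55
G1 X104.80 Y115.25
M5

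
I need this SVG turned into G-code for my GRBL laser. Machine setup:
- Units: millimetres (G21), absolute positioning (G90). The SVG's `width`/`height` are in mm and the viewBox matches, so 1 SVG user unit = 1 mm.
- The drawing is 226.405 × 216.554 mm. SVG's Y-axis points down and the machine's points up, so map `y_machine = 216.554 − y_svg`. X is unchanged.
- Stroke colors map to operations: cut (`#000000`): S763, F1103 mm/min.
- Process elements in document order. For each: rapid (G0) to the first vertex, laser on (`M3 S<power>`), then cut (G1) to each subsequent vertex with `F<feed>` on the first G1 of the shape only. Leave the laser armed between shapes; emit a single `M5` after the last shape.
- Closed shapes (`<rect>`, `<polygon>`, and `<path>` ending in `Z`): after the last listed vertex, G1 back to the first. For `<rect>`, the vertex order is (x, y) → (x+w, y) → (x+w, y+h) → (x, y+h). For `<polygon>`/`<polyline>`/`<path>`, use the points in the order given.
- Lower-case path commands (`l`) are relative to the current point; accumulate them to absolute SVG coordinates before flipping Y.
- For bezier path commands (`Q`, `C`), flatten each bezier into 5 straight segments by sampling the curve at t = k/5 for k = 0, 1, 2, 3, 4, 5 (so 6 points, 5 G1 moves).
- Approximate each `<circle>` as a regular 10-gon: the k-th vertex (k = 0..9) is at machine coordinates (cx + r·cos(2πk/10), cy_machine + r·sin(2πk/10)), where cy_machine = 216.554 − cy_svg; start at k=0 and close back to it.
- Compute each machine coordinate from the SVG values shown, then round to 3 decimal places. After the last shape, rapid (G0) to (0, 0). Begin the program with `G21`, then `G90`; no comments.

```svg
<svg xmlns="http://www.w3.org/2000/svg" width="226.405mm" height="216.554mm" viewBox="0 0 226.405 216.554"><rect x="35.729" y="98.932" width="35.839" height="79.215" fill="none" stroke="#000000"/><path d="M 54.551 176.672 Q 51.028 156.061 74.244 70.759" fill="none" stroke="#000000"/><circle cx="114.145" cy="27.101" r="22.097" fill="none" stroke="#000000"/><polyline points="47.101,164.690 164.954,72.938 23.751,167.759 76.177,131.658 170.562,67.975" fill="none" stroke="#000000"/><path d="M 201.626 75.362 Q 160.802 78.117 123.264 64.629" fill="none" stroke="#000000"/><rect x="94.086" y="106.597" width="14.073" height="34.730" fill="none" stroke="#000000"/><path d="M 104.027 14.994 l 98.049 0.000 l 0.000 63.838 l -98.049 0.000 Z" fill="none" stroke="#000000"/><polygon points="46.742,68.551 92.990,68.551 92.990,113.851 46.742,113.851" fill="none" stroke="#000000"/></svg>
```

G21
G90
G0 X35.729 Y117.622
M3 S763
G1 X71.568 Y117.622 F1103
G1 X71.568 Y38.407
G1 X35.729 Y38.407
G1 X35.729 Y117.622
G0 X54.551 Y39.882
M3 S763
G1 X54.211 Y50.714 F1103
G1 X56.011 Y66.721
G1 X59.949 Y87.904
G1 X66.027 Y114.262
G1 X74.244 Y145.795
G0 X136.242 Y189.453
M3 S763
G1 X132.022 Y202.441 F1103
G1 X120.973 Y210.468
G1 X107.317 Y210.468
G1 X96.268 Y202.441
G1 X92.048 Y189.453
G1 X96.268 Y176.465
G1 X107.317 Y168.438
G1 X120.973 Y168.438
G1 X132.022 Y176.465
G1 X136.242 Y189.453
G0 X47.101 Y51.864
M3 S763
G1 X164.954 Y143.616 F1103
G1 X23.751 Y48.795
G1 X76.177 Y84.896
G1 X170.562 Y148.579
G0 X201.626 Y141.192
M3 S763
G1 X185.428 Y140.740 F1103
G1 X169.493 Y141.587
G1 X153.820 Y143.733
G1 X138.411 Y147.180
G1 X123.264 Y151.925
G0 X94.086 Y109.957
M3 S763
G1 X108.159 Y109.957 F1103
G1 X108.159 Y75.227
G1 X94.086 Y75.227
G1 X94.086 Y109.957
G0 X104.027 Y201.560
M3 S763
G1 X202.076 Y201.560 F1103
G1 X202.076 Y137.722
G1 X104.027 Y137.722
G1 X104.027 Y201.560
G0 X46.742 Y148.003
M3 S763
G1 X92.990 Y148.003 F1103
G1 X92.990 Y102.703
G1 X46.742 Y102.703
G1 X46.742 Y148.003
M5
G0 X0.000 Y0.000

viewBox `0 0 226.405 216.554` with mm width/height → 1 unit = 1 mm. Flip: y_m = 216.554 − y_svg.

**Shape 1** — `<rect>` rectangle, stroke `#000000` → cut (S763, F1103). Machine vertices: (35.729,117.622) → (71.568,117.622) → (71.568,38.407) → (35.729,38.407) → (35.729,117.622). Closed: final G1 returns to the first vertex.

**Shape 2** — `<path>` quadratic bezier, stroke `#000000` → cut (S763, F1103). Control points (SVG): P0=(54.551,176.672), P1=(51.028,156.061), P2=(74.244,70.759); sampled at t=k/5. Machine vertices: (54.551,39.882) → (54.211,50.714) → (56.011,66.721) → (59.949,87.904) → (66.027,114.262) → (74.244,145.795). Open path.

**Shape 3** — `<circle>` circle, stroke `#000000` → cut (S763, F1103). Machine vertices: (136.242,189.453) → (132.022,202.441) → (120.973,210.468) → (107.317,210.468) → (96.268,202.441) → (92.048,189.453) → (96.268,176.465) → (107.317,168.438) → (120.973,168.438) → (132.022,176.465) → (136.242,189.453). Closed: final G1 returns to the first vertex.

**Shape 4** — `<polyline>` open polyline, stroke `#000000` → cut (S763, F1103). Machine vertices: (47.101,51.864) → (164.954,143.616) → (23.751,48.795) → (76.177,84.896) → (170.562,148.579). Open path.

**Shape 5** — `<path>` quadratic bezier, stroke `#000000` → cut (S763, F1103). Control points (SVG): P0=(201.626,75.362), P1=(160.802,78.117), P2=(123.264,64.629); sampled at t=k/5. Machine vertices: (201.626,141.192) → (185.428,140.740) → (169.493,141.587) → (153.820,143.733) → (138.411,147.180) → (123.264,151.925). Open path.

**Shape 6** — `<rect>` rectangle, stroke `#000000` → cut (S763, F1103). Machine vertices: (94.086,109.957) → (108.159,109.957) → (108.159,75.227) → (94.086,75.227) → (94.086,109.957). Closed: final G1 returns to the first vertex.

**Shape 7** — `<path>` rectangle, stroke `#000000` → cut (S763, F1103). Machine vertices: (104.027,201.560) → (202.076,201.560) → (202.076,137.722) → (104.027,137.722) → (104.027,201.560). Closed: final G1 returns to the first vertex.

**Shape 8** — `<polygon>` rectangle, stroke `#000000` → cut (S763, F1103). Machine vertices: (46.742,148.003) → (92.990,148.003) → (92.990,102.703) → (46.742,102.703) → (46.742,148.003). Closed: final G1 returns to the first vertex.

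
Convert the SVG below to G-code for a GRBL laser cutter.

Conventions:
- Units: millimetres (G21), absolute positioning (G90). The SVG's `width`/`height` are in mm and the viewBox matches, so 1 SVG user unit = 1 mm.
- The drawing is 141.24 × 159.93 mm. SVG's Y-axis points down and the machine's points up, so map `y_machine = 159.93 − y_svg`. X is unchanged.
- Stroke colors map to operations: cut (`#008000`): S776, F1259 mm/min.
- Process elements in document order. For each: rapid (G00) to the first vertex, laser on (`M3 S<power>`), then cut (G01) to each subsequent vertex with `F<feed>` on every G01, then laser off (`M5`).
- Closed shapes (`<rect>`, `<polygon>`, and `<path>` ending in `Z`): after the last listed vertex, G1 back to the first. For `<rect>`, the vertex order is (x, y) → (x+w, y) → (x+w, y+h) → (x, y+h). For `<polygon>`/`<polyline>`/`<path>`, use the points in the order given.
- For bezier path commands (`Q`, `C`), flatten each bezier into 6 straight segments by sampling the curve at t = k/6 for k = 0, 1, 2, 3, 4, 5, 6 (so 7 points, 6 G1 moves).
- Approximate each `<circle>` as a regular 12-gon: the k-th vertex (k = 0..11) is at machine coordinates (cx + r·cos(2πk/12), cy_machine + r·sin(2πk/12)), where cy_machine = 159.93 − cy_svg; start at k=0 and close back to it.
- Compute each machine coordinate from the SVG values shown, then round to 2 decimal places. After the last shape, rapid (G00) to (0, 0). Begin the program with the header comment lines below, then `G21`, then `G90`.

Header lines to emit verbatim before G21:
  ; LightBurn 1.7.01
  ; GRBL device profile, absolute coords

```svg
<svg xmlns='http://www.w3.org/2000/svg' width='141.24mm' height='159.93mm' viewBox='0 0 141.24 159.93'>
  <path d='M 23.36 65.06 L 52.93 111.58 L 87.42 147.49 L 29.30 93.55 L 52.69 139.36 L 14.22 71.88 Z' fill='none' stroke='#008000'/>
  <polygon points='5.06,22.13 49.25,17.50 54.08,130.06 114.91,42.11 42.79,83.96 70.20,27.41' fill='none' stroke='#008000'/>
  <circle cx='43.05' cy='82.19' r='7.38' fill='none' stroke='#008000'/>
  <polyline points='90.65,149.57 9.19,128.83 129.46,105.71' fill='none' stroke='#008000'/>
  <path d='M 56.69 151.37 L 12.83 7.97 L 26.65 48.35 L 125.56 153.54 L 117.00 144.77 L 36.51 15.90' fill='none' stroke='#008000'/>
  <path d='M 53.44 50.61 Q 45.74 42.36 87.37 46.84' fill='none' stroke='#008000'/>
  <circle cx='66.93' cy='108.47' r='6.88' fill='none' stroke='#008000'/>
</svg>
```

Since the viewBox matches the mm dimensions, user units are millimetres directly. The only transform is the Y-flip y_m = 159.93 − y_svg.

Shape 1 is a closed polygon drawn with `<path>`. Its stroke #008000 means cut at S776, F1259. After flipping Y the toolpath is (23.36,94.87) → (52.93,48.35) → (87.42,12.44) → (29.30,66.38) → (52.69,20.57) → (14.22,88.05) → (23.36,94.87), returning to the start.

Shape 2 is a closed polygon drawn with `<polygon>`. Its stroke #008000 means cut at S776, F1259. After flipping Y the toolpath is (5.06,137.80) → (49.25,142.43) → (54.08,29.87) → (114.91,117.82) → (42.79,75.97) → (70.20,132.52) → (5.06,137.80), returning to the start.

Shape 3 is a circle drawn with `<circle>`. Its stroke #008000 means cut at S776, F1259. After flipping Y the toolpath is (50.43,77.74) → (49.44,81.43) → (46.74,84.13) → (43.05,85.12) → (39.36,84.13) → (36.66,81.43) → (35.67,77.74) → (36.66,74.05) → (39.36,71.35) → (43.05,70.36) → (46.74,71.35) → (49.44,74.05) → (50.43,77.74), returning to the start.

Shape 4 is a open polyline drawn with `<polyline>`. Its stroke #008000 means cut at S776, F1259. After flipping Y the toolpath is (90.65,10.36) → (9.19,31.10) → (129.46,54.22).

Shape 5 is a open polyline drawn with `<path>`. Its stroke #008000 means cut at S776, F1259. After flipping Y the toolpath is (56.69,8.56) → (12.83,151.96) → (26.65,111.58) → (125.56,6.39) → (117.00,15.16) → (36.51,144.03).

Shape 6 is a quadratic bezier drawn with `<path>`. Its stroke #008000 means cut at S776, F1259. After flipping Y the toolpath is (53.44,109.32) → (52.24,111.72) → (53.79,113.41) → (58.07,114.39) → (65.10,114.66) → (74.86,114.23) → (87.37,113.09).

Shape 7 is a circle drawn with `<circle>`. Its stroke #008000 means cut at S776, F1259. After flipping Y the toolpath is (73.81,51.46) → (72.89,54.90) → (70.37,57.42) → (66.93,58.34) → (63.49,57.42) → (60.97,54.90) → (60.05,51.46) → (60.97,48.02) → (63.49,45.50) → (66.93,44.58) → (70.37,45.50) → (72.89,48.02) → (73.81,51.46), returning to the start.

; LightBurn 1.7.01
; GRBL device profile, absolute coords
G21
G90
G00 X23.36 Y94.87
M3 S776
G01 X52.93 Y48.35 F1259
G01 X87.42 Y12.44 F1259
G01 X29.30 Y66.38 F1259
G01 X52.69 Y20.57 F1259
G01 X14.22 Y88.05 F1259
G01 X23.36 Y94.87 F1259
M5
G00 X5.06 Y137.80
M3 S776
G01 X49.25 Y142.43 F1259
G01 X54.08 Y29.87 F1259
G01 X114.91 Y117.82 F1259
G01 X42.79 Y75.97 F1259
G01 X70.20 Y132.52 F1259
G01 X5.06 Y137.80 F1259
M5
G00 X50.43 Y77.74
M3 S776
G01 X49.44 Y81.43 F1259
G01 X46.74 Y84.13 F1259
G01 X43.05 Y85.12 F1259
G01 X39.36 Y84.13 F1259
G01 X36.66 Y81.43 F1259
G01 X35.67 Y77.74 F1259
G01 X36.66 Y74.05 F1259
G01 X39.36 Y71.35 F1259
G01 X43.05 Y70.36 F1259
G01 X46.74 Y71.35 F1259
G01 X49.44 Y74.05 F1259
G01 X50.43 Y77.74 F1259
M5
G00 X90.65 Y10.36
M3 S776
G01 X9.19 Y31.10 F1259
G01 X129.46 Y54.22 F1259
M5
G00 X56.69 Y8.56
M3 S776
G01 X12.83 Y151.96 F1259
G01 X26.65 Y111.58 F1259
G01 X125.56 Y6.39 F1259
G01 X117.00 Y15.16 F1259
G01 X36.51 Y144.03 F1259
M5
G00 X53.44 Y109.32
M3 S776
G01 X52.24 Y111.72 F1259
G01 X53.79 Y113.41 F1259
G01 X58.07 Y114.39 F1259
G01 X65.10 Y114.66 F1259
G01 X74.86 Y114.23 F1259
G01 X87.37 Y113.09 F1259
M5
G00 X73.81 Y51.46
M3 S776
G01 X72.89 Y54.90 F1259
G01 X70.37 Y57.42 F1259
G01 X66.93 Y58.34 F1259
G01 X63.49 Y57.42 F1259
G01 X60.97 Y54.90 F1259
G01 X60.05 Y51.46 F1259
G01 X60.97 Y48.02 F1259
G01 X63.49 Y45.50 F1259
G01 X66.93 Y44.58 F1259
G01 X70.37 Y45.50 F1259
G01 X72.89 Y48.02 F1259
G01 X73.81 Y51.46 F1259
M5
G00 X0.00 Y0.00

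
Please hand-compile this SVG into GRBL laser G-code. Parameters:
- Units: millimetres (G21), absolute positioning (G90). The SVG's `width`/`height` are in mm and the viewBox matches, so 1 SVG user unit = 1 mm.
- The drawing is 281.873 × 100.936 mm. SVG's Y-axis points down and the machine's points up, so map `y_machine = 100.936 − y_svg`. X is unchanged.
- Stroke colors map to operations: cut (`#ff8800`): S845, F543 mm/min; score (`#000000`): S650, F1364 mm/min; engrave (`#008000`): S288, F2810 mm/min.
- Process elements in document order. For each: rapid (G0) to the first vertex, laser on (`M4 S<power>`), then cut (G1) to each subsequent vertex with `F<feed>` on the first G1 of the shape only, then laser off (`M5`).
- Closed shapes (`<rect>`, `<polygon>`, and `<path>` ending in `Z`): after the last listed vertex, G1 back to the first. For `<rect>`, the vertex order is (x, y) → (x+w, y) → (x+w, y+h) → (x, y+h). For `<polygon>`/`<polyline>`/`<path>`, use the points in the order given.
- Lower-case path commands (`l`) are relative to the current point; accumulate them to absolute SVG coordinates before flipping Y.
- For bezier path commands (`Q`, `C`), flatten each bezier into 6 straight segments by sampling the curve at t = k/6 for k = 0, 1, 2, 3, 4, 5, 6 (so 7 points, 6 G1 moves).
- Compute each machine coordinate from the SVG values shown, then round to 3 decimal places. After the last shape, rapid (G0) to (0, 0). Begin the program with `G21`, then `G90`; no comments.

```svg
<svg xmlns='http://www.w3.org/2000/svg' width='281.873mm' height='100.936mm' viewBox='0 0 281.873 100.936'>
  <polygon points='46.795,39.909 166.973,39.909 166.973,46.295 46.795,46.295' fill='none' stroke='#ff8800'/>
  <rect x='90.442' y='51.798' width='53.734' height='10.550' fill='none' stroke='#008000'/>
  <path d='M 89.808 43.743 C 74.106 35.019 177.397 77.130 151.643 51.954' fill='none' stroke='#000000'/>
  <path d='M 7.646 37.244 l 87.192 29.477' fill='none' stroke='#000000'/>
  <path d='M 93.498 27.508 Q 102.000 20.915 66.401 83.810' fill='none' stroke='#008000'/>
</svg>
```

viewBox `0 0 281.873 100.936` with mm width/height → 1 unit = 1 mm. Flip: y_m = 100.936 − y_svg.

**Shape 1** — `<polygon>` rectangle, stroke `#ff8800` → cut (S845, F543). Machine vertices: (46.795,61.027) → (166.973,61.027) → (166.973,54.641) → (46.795,54.641) → (46.795,61.027). Closed: final G1 returns to the first vertex.

**Shape 2** — `<rect>` rectangle, stroke `#008000` → engrave (S288, F2810). Machine vertices: (90.442,49.138) → (144.176,49.138) → (144.176,38.588) → (90.442,38.588) → (90.442,49.138). Closed: final G1 returns to the first vertex.

**Shape 3** — `<path>` cubic bezier, stroke `#000000` → score (S650, F1364). Control points (SVG): P0=(89.808,43.743), P1=(74.106,35.019), P2=(177.397,77.130), P3=(151.643,51.954); sampled at t=k/6. Machine vertices: (89.808,57.193) → (90.725,57.866) → (104.584,53.347) → (124.495,46.918) → (143.569,41.860) → (154.915,41.454) → (151.643,48.982). Open path.

**Shape 4** — `<path>` line segment, stroke `#000000` → score (S650, F1364). Machine vertices: (7.646,63.692) → (94.838,34.215). Open path.

**Shape 5** — `<path>` quadratic bezier, stroke `#008000` → engrave (S288, F2810). Control points (SVG): P0=(93.498,27.508), P1=(102.000,20.915), P2=(66.401,83.810); sampled at t=k/6. Machine vertices: (93.498,73.428) → (95.107,73.695) → (94.266,70.102) → (90.975,62.649) → (85.234,51.335) → (77.042,36.161) → (66.401,17.126). Open path.

G21
G90
G0 X46.795 Y61.027
M4 S845
G1 X166.973 Y61.027 F543
G1 X166.973 Y54.641
G1 X46.795 Y54.641
G1 X46.795 Y61.027
M5
G0 X90.442 Y49.138
M4 S288
G1 X144.176 Y49.138 F2810
G1 X144.176 Y38.588
G1 X90.442 Y38.588
G1 X90.442 Y49.138
M5
G0 X89.808 Y57.193
M4 S650
G1 X90.725 Y57.866 F1364
G1 X104.584 Y53.347
G1 X124.495 Y46.918
G1 X143.569 Y41.860
G1 X154.915 Y41.454
G1 X151.643 Y48.982
M5
G0 X7.646 Y63.692
M4 S650
G1 X94.838 Y34.215 F1364
M5
G0 X93.498 Y73.428
M4 S288
G1 X95.107 Y73.695 F2810
G1 X94.266 Y70.102
G1 X90.975 Y62.649
G1 X85.234 Y51.335
G1 X77.042 Y36.161
G1 X66.401 Y17.126
M5
G0 X0.000 Y0.000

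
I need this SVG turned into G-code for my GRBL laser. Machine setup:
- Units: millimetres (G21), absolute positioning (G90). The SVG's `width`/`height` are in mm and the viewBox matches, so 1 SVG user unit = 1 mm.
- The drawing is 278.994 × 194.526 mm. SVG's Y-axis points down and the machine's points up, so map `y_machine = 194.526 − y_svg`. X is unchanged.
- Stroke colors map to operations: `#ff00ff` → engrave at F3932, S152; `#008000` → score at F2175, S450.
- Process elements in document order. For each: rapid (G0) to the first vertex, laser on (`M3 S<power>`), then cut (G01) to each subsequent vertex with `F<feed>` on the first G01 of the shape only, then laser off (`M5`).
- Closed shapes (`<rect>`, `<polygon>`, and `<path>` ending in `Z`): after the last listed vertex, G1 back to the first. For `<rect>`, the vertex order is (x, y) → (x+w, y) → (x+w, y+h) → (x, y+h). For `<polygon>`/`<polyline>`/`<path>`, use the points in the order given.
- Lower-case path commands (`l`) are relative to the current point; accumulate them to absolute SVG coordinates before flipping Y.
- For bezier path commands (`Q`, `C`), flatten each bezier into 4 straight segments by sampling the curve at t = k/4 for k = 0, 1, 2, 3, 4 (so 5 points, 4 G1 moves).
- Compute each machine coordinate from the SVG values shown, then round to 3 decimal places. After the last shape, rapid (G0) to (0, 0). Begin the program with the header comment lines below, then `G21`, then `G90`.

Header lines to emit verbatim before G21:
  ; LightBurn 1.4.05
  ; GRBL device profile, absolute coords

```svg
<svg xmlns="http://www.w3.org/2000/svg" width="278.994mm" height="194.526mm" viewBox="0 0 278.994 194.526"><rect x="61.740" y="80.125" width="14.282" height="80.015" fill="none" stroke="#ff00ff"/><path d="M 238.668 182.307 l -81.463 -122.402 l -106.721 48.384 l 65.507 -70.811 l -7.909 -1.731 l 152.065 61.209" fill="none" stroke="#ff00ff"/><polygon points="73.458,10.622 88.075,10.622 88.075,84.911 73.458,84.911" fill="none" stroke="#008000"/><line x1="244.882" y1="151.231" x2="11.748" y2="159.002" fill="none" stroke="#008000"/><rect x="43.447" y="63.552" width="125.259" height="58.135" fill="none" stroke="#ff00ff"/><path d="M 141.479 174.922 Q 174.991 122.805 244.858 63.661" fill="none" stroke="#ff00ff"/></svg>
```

Since the viewBox matches the mm dimensions, user units are millimetres directly. The only transform is the Y-flip y_m = 194.526 − y_svg.

Shape 1 is a rectangle drawn with `<rect>`. Its stroke #ff00ff means engrave at S152, F3932. After flipping Y the toolpath is (61.740,114.401) → (76.022,114.401) → (76.022,34.386) → (61.740,34.386) → (61.740,114.401), returning to the start.

Shape 2 is a open polyline drawn with `<path>`. Its stroke #ff00ff means engrave at S152, F3932. After flipping Y the toolpath is (238.668,12.219) → (157.205,134.621) → (50.484,86.237) → (115.991,157.048) → (108.082,158.779) → (260.147,97.570).

Shape 3 is a rectangle drawn with `<polygon>`. Its stroke #008000 means score at S450, F2175. After flipping Y the toolpath is (73.458,183.904) → (88.075,183.904) → (88.075,109.615) → (73.458,109.615) → (73.458,183.904), returning to the start.

Shape 4 is a line segment drawn with `<line>`. Its stroke #008000 means score at S450, F2175. After flipping Y the toolpath is (244.882,43.295) → (11.748,35.524).

Shape 5 is a rectangle drawn with `<rect>`. Its stroke #ff00ff means engrave at S152, F3932. After flipping Y the toolpath is (43.447,130.974) → (168.706,130.974) → (168.706,72.839) → (43.447,72.839) → (43.447,130.974), returning to the start.

Shape 6 is a quadratic bezier drawn with `<path>`. Its stroke #ff00ff means engrave at S152, F3932. After flipping Y the toolpath is (141.479,19.604) → (160.507,46.102) → (184.080,73.478) → (212.197,101.732) → (244.858,130.865).

; LightBurn 1.4.05
; GRBL device profile, absolute coords
G21
G90
G0 X61.740 Y114.401
M3 S152
G01 X76.022 Y114.401 F3932
G01 X76.022 Y34.386
G01 X61.740 Y34.386
G01 X61.740 Y114.401
M5
G0 X238.668 Y12.219
M3 S152
G01 X157.205 Y134.621 F3932
G01 X50.484 Y86.237
G01 X115.991 Y157.048
G01 X108.082 Y158.779
G01 X260.147 Y97.570
M5
G0 X73.458 Y183.904
M3 S450
G01 X88.075 Y183.904 F2175
G01 X88.075 Y109.615
G01 X73.458 Y109.615
G01 X73.458 Y183.904
M5
G0 X244.882 Y43.295
M3 S450
G01 X11.748 Y35.524 F2175
M5
G0 X43.447 Y130.974
M3 S152
G01 X168.706 Y130.974 F3932
G01 X168.706 Y72.839
G01 X43.447 Y72.839
G01 X43.447 Y130.974
M5
G0 X141.479 Y19.604
M3 S152
G01 X160.507 Y46.102 F3932
G01 X184.080 Y73.478
G01 X212.197 Y101.732
G01 X244.858 Y130.865
M5
G0 X0.000 Y0.000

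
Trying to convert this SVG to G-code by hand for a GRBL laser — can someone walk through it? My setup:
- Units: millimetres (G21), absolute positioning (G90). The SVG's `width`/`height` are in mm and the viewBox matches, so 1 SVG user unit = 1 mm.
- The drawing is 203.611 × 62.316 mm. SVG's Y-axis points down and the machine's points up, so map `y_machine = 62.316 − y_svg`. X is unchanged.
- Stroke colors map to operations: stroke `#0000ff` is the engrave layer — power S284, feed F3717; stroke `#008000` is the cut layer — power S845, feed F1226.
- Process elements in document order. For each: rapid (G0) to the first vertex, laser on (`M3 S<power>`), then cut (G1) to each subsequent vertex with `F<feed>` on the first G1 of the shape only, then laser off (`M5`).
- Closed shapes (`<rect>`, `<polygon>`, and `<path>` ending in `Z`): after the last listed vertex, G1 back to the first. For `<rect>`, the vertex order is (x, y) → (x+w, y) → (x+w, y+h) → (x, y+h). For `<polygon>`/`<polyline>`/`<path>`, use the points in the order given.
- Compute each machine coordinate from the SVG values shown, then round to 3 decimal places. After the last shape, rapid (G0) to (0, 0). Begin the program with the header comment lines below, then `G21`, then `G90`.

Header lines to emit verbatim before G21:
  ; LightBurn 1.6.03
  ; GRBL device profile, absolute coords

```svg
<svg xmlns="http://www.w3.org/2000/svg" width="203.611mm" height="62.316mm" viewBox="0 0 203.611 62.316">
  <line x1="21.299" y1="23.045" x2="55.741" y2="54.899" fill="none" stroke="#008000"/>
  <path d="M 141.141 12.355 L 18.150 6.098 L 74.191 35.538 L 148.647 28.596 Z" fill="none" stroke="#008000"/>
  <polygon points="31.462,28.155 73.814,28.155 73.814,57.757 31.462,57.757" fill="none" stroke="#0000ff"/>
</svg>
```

1 u = 1 mm; y_m = 62.316 − y.

[1] `<line>` line segment, #008000→cut S845 F1226: (21.299,39.271) → (55.741,7.417)

[2] `<path>` closed polygon, #008000→cut S845 F1226: (141.141,49.961) → (18.150,56.218) → (74.191,26.778) → (148.647,33.720) → (141.141,49.961) (closed)

[3] `<polygon>` rectangle, #0000ff→engrave S284 F3717: (31.462,34.161) → (73.814,34.161) → (73.814,4.559) → (31.462,4.559) → (31.462,34.161) (closed)

; LightBurn 1.6.03
; GRBL device profile, absolute coords
G21
G90
G0 X21.299 Y39.271
M3 S845
G1 X55.741 Y7.417 F1226
M5
G0 X141.141 Y49.961
M3 S845
G1 X18.150 Y56.218 F1226
G1 X74.191 Y26.778
G1 X148.647 Y33.720
G1 X141.141 Y49.961
M5
G0 X31.462 Y34.161
M3 S284
G1 X73.814 Y34.161 F3717
G1 X73.814 Y4.559
G1 X31.462 Y4.559
G1 X31.462 Y34.161
M5
G0 X0.000 Y0.000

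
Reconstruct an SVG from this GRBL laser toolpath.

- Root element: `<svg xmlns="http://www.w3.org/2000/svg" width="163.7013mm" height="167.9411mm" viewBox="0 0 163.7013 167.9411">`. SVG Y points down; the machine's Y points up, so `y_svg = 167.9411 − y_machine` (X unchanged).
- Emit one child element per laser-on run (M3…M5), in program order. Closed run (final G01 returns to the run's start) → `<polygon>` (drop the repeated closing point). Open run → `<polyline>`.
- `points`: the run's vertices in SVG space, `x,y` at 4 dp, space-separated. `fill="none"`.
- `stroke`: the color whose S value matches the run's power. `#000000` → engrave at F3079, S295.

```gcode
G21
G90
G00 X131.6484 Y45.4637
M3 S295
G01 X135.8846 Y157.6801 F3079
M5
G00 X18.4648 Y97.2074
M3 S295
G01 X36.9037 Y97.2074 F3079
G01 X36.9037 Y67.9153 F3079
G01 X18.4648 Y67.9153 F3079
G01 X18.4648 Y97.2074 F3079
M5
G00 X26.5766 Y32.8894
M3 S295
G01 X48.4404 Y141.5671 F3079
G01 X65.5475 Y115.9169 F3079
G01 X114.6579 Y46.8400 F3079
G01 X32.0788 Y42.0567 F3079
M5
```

<svg xmlns="http://www.w3.org/2000/svg" width="163.7013mm" height="167.9411mm" viewBox="0 0 163.7013 167.9411">
  <polyline points="131.6484,122.4774 135.8846,10.2610" fill="none" stroke="#000000"/>
  <polygon points="18.4648,70.7337 36.9037,70.7337 36.9037,100.0258 18.4648,100.0258" fill="none" stroke="#000000"/>
  <polyline points="26.5766,135.0517 48.4404,26.3740 65.5475,52.0242 114.6579,121.1011 32.0788,125.8844" fill="none" stroke="#000000"/>
</svg>

Each laser-on run becomes one SVG element. Flip Y back into SVG space with y_svg = 167.9411 − y_machine. Every run uses S295, so all elements get stroke `#000000` (engrave).

Run 1: The run is open, so emit a `<polyline>` with points (Y-flipped): 131.6484,122.4774 135.8846,10.2610.

Run 2: The run returns to its start, so emit a `<polygon>` with points (Y-flipped): 18.4648,70.7337 36.9037,70.7337 36.9037,100.0258 18.4648,100.0258.

Run 3: The run is open, so emit a `<polyline>` with points (Y-flipped): 26.5766,135.0517 48.4404,26.3740 65.5475,52.0242 114.6579,121.1011 32.0788,125.8844.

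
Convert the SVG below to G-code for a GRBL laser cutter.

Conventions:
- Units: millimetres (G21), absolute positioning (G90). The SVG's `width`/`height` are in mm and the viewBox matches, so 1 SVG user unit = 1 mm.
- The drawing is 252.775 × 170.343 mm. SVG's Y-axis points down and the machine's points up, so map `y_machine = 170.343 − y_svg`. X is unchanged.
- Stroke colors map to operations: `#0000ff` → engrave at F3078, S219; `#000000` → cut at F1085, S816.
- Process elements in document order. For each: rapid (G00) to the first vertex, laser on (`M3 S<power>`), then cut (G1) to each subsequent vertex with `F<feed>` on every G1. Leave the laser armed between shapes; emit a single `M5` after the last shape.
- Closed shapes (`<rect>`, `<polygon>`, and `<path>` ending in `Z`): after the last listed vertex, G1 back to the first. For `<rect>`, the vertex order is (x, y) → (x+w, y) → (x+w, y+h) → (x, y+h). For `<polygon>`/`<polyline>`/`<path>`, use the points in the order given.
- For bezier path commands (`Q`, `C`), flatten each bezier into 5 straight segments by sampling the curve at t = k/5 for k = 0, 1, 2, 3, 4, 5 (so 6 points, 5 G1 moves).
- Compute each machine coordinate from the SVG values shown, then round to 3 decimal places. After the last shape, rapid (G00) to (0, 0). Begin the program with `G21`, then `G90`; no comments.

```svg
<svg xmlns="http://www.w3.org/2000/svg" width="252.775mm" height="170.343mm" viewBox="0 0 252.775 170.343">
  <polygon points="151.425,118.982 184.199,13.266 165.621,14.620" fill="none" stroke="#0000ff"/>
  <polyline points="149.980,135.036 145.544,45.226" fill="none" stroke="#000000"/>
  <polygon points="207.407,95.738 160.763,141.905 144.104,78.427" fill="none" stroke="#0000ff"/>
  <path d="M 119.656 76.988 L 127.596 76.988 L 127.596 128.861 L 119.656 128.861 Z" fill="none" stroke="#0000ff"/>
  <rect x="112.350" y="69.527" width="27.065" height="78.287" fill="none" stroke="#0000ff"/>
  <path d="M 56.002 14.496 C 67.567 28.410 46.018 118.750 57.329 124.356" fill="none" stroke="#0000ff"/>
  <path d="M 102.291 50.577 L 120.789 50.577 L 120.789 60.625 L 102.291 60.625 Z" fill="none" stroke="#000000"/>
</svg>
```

G21
G90
G00 X151.425 Y51.361
M3 S219
G1 X184.199 Y157.077 F3078
G1 X165.621 Y155.723 F3078
G1 X151.425 Y51.361 F3078
G00 X149.980 Y35.307
M3 S816
G1 X145.544 Y125.117 F1085
G00 X207.407 Y74.605
M3 S219
G1 X160.763 Y28.438 F3078
G1 X144.104 Y91.916 F3078
G1 X207.407 Y74.605 F3078
G00 X119.656 Y93.355
M3 S219
G1 X127.596 Y93.355 F3078
G1 X127.596 Y41.482 F3078
G1 X119.656 Y41.482 F3078
G1 X119.656 Y93.355 F3078
G00 X112.350 Y100.816
M3 S219
G1 X139.415 Y100.816 F3078
G1 X139.415 Y22.529 F3078
G1 X112.350 Y22.529 F3078
G1 X112.350 Y100.816 F3078
G00 X56.002 Y155.847
M3 S219
G1 X59.495 Y139.617 F3078
G1 X58.208 Y112.780 F3078
G1 X55.306 Y83.072 F3078
G1 X53.958 Y58.229 F3078
G1 X57.329 Y45.987 F3078
G00 X102.291 Y119.766
M3 S816
G1 X120.789 Y119.766 F1085
G1 X120.789 Y109.718 F1085
G1 X102.291 Y109.718 F1085
G1 X102.291 Y119.766 F1085
M5
G00 X0.000 Y0.000

1 u = 1 mm; y_m = 170.343 − y.

[1] `<polygon>` closed polygon, #0000ff→engrave S219 F3078: (151.425,51.361) → (184.199,157.077) → (165.621,155.723) → (151.425,51.361) (closed)

[2] `<polyline>` line segment, #000000→cut S816 F1085: (149.980,35.307) → (145.544,125.117)

[3] `<polygon>` regular polygon, #0000ff→engrave S219 F3078: (207.407,74.605) → (160.763,28.438) → (144.104,91.916) → (207.407,74.605) (closed)

[4] `<path>` rectangle, #0000ff→engrave S219 F3078: (119.656,93.355) → (127.596,93.355) → (127.596,41.482) → (119.656,41.482) → (119.656,93.355) (closed)

[5] `<rect>` rectangle, #0000ff→engrave S219 F3078: (112.350,100.816) → (139.415,100.816) → (139.415,22.529) → (112.350,22.529) → (112.350,100.816) (closed)

[6] `<path>` cubic bezier, #0000ff→engrave S219 F3078: (56.002,155.847) → (59.495,139.617) → (58.208,112.780) → (55.306,83.072) → (53.958,58.229) → (57.329,45.987)

[7] `<path>` rectangle, #000000→cut S816 F1085: (102.291,119.766) → (120.789,119.766) → (120.789,109.718) → (102.291,109.718) → (102.291,119.766) (closed)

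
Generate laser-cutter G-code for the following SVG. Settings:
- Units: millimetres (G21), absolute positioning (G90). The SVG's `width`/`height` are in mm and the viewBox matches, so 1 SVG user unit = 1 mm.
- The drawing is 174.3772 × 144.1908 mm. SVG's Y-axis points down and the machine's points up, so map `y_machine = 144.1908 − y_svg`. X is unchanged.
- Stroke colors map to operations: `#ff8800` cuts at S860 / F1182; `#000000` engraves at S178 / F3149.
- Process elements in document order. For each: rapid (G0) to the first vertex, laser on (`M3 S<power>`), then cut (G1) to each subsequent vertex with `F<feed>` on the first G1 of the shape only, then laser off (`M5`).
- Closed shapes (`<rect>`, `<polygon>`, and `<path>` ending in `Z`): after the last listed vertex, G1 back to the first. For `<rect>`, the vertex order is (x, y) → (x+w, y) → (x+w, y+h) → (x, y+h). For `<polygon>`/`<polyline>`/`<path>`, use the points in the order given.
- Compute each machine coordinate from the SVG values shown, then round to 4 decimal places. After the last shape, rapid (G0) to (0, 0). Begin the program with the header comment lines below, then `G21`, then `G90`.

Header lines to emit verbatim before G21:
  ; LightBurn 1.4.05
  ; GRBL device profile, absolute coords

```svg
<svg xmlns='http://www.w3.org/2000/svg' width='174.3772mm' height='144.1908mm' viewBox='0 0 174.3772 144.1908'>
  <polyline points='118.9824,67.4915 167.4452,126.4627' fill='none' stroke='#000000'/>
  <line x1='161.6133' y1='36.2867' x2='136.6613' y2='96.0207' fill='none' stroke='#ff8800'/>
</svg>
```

; LightBurn 1.4.05
; GRBL device profile, absolute coords
G21
G90
G0 X118.9824 Y76.6993
M3 S178
G1 X167.4452 Y17.7281 F3149
M5
G0 X161.6133 Y107.9041
M3 S860
G1 X136.6613 Y48.1701 F1182
M5
G0 X0.0000 Y0.0000

1 u = 1 mm; y_m = 144.1908 − y.

[1] `<polyline>` line segment, #000000→engrave S178 F3149: (118.9824,76.6993) → (167.4452,17.7281)

[2] `<line>` line segment, #ff8800→cut S860 F1182: (161.6133,107.9041) → (136.6613,48.1701)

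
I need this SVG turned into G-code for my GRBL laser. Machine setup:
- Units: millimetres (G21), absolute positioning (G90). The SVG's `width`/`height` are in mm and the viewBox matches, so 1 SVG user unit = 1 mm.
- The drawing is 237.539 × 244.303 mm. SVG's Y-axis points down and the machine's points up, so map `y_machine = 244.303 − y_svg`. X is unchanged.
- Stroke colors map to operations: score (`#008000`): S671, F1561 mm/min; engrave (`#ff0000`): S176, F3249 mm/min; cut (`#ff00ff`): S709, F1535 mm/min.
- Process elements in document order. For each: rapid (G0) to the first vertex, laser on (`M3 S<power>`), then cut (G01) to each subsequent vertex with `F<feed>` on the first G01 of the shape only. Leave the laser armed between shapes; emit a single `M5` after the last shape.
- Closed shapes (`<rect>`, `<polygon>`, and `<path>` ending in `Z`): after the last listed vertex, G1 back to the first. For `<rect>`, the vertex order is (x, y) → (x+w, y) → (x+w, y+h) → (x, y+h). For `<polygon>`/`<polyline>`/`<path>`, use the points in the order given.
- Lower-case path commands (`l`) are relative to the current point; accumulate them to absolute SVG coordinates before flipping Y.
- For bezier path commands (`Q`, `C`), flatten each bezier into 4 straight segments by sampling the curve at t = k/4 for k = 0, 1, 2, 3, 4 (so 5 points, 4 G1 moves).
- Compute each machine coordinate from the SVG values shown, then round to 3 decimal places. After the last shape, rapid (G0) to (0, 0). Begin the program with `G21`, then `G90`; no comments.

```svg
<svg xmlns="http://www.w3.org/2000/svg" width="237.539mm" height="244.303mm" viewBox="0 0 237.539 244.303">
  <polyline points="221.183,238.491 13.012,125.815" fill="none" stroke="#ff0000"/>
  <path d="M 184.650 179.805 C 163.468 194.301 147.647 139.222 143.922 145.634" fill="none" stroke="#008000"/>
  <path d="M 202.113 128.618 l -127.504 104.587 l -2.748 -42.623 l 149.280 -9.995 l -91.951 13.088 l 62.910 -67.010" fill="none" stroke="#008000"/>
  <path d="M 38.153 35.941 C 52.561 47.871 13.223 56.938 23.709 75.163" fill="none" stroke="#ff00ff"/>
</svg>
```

G21
G90
G0 X221.183 Y5.812
M3 S176
G01 X13.012 Y118.488 F3249
G0 X184.650 Y64.498
M3 S671
G01 X169.874 Y64.623 F1561
G01 X157.740 Y78.552
G01 X148.879 Y93.996
G01 X143.922 Y98.669
G0 X202.113 Y115.685
M3 S671
G01 X74.609 Y11.098 F1561
G01 X71.861 Y53.721
G01 X221.141 Y63.716
G01 X129.190 Y50.628
G01 X192.100 Y117.638
G0 X38.153 Y208.362
M3 S709
G01 X40.500 Y199.763 F1535
G01 X32.402 Y191.112
G01 X23.568 Y181.279
G01 X23.709 Y169.140
M5
G0 X0.000 Y0.000

viewBox `0 0 237.539 244.303` with mm width/height → 1 unit = 1 mm. Flip: y_m = 244.303 − y_svg.

**Shape 1** — `<polyline>` line segment, stroke `#ff0000` → engrave (S176, F3249). Machine vertices: (221.183,5.812) → (13.012,118.488). Open path.

**Shape 2** — `<path>` cubic bezier, stroke `#008000` → score (S671, F1561). Control points (SVG): P0=(184.650,179.805), P1=(163.468,194.301), P2=(147.647,139.222), P3=(143.922,145.634); sampled at t=k/4. Machine vertices: (184.650,64.498) → (169.874,64.623) → (157.740,78.552) → (148.879,93.996) → (143.922,98.669). Open path.

**Shape 3** — `<path>` open polyline, stroke `#008000` → score (S671, F1561). Machine vertices: (202.113,115.685) → (74.609,11.098) → (71.861,53.721) → (221.141,63.716) → (129.190,50.628) → (192.100,117.638). Open path.

**Shape 4** — `<path>` cubic bezier, stroke `#ff00ff` → cut (S709, F1535). Control points (SVG): P0=(38.153,35.941), P1=(52.561,47.871), P2=(13.223,56.938), P3=(23.709,75.163); sampled at t=k/4. Machine vertices: (38.153,208.362) → (40.500,199.763) → (32.402,191.112) → (23.568,181.279) → (23.709,169.140). Open path.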